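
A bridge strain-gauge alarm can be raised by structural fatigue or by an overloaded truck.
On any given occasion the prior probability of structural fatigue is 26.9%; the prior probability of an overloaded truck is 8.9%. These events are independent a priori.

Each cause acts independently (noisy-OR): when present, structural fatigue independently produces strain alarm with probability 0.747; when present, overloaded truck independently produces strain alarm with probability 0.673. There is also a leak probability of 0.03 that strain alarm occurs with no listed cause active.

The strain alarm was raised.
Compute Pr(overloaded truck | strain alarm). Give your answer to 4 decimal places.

Pr(overloaded truck | strain alarm) ≈ 0.2449

Under noisy-OR, P(strain alarm | causes) = 1 − (1−0.03)·∏(1−qᵢ) over the active causes.
Enumerate the 4 (structural fatigue, overloaded truck) configurations and weight by the priors:
  P(strain alarm) = 0.03*0.731*0.911 + 0.68281*0.731*0.089 + 0.75459*0.269*0.911 + 0.919751*0.269*0.089
        = 0.019978 + 0.044423 + 0.184919 + 0.022020 = 0.271340
Keeping only the overloaded truck-present terms gives 0.066443, so
  P(overloaded truck | strain alarm) = 0.066443 / 0.271340 ≈ 0.2449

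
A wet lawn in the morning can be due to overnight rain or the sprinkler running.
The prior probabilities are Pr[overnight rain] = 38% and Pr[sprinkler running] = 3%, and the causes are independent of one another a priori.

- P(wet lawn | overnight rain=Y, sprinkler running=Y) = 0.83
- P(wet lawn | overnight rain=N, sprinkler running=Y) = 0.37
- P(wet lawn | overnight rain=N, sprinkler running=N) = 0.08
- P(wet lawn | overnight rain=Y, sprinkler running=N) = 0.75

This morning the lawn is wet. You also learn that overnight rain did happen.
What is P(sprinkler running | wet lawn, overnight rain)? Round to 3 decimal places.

P(sprinkler running | wet lawn, overnight rain) ≈ 0.033

P(wet lawn | overnight rain) = 0.75×0.97 + 0.83×0.03 = 0.727500 + 0.024900 = 0.752400
Of this, 0.024900 comes from 0.83×0.03 (the sprinkler running=true cases).
Hence the posterior is 0.024900/0.752400 ≈ 0.033.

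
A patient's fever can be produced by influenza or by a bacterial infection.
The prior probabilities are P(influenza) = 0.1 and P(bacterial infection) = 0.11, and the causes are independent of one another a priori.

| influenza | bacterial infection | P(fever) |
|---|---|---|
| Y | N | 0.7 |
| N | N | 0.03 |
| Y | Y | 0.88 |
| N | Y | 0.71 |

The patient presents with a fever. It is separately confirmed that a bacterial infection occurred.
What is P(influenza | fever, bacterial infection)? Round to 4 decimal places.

P(influenza | fever, bacterial infection) ≈ 0.1210

Sum P(fever|·) weighted by the priors over both values of influenza:
  P(fever | bacterial infection) = 0.71×0.9 + 0.88×0.1
        = 0.639000 + 0.088000 = 0.727000
Keeping only the influenza-present terms gives 0.088000, so
  P(influenza | fever, bacterial infection) = 0.088000 / 0.727000 ≈ 0.1210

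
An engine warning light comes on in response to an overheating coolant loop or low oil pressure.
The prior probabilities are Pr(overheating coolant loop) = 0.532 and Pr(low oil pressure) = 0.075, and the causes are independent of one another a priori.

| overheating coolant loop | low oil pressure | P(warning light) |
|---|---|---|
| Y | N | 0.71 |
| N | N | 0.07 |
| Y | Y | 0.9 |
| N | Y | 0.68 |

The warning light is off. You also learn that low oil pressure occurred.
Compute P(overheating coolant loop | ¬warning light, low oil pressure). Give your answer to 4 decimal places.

P(overheating coolant loop | ¬warning light, low oil pressure) ≈ 0.2621

P(¬warning light | low oil pressure) = 0.32*0.468 + 0.1*0.532 = 0.149760 + 0.053200 = 0.202960
Restricting to configurations with overheating coolant loop present: 0.1*0.532 = 0.053200.
So P(overheating coolant loop | ¬warning light, low oil pressure) = 0.053200/0.202960 ≈ 0.2621.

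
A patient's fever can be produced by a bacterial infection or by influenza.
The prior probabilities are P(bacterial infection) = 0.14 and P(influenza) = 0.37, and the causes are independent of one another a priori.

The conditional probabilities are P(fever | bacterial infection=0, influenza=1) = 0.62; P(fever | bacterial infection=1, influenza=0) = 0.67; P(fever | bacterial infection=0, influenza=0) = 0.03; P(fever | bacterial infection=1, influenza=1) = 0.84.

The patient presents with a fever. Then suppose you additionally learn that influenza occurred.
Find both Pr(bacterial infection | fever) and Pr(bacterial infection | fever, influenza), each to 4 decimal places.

Pr(bacterial infection | fever) ≈ 0.3246; Pr(bacterial infection | fever, influenza) ≈ 0.1807

Weight on bacterial infection=true, given the evidence: 0.059094 + 0.043512 = 0.102606
The normalizing constant is 0.03·0.86·0.63 + 0.62·0.86·0.37 + 0.67·0.14·0.63 + 0.84·0.14·0.37 = 0.316144
P(bacterial infection | fever) = 0.102606/0.316144 ≈ 0.3246

Now condition on the additional information:
By total probability over both values of bacterial infection:
  P(fever | influenza) = 0.62*0.86 + 0.84*0.14
        = 0.533200 + 0.117600 = 0.650800
Keeping only the bacterial infection-present terms gives 0.117600, so
  P(bacterial infection | fever, influenza) = 0.117600 / 0.650800 ≈ 0.1807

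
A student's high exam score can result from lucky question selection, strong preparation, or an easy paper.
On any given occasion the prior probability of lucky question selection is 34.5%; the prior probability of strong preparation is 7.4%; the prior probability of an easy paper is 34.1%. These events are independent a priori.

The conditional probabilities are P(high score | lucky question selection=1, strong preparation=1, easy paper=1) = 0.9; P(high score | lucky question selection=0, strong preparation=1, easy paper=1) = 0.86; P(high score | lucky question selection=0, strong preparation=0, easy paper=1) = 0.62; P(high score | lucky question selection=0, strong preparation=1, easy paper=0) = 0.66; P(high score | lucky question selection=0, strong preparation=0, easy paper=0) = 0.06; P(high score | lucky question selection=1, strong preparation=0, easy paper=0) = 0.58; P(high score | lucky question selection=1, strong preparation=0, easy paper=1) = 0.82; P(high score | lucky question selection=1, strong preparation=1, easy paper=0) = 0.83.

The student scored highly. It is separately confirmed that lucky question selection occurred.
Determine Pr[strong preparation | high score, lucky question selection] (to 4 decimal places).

Pr[strong preparation | high score, lucky question selection] ≈ 0.0935

Numerator (weight on configurations with strong preparation): 0.040476 + 0.022711 = 0.063187
The normalizing constant is 0.58*0.926*0.659 + 0.82*0.926*0.341 + 0.83*0.074*0.659 + 0.9*0.074*0.341 = 0.676051
P(strong preparation | high score, lucky question selection) = 0.063187/0.676051 ≈ 0.0935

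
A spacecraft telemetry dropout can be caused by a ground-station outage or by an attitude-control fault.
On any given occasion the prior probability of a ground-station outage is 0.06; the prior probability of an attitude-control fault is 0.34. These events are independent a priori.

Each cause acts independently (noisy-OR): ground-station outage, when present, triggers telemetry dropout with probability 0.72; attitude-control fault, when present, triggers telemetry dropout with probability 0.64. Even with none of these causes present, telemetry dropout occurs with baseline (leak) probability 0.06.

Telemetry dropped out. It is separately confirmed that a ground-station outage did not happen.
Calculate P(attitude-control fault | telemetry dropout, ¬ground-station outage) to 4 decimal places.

Under noisy-OR, P(telemetry dropout | causes) = 1 − (1−0.06)·∏(1−qᵢ) over the active causes.
P(telemetry dropout | ¬ground-station outage) = 0.06·0.66 + 0.6616·0.34 = 0.039600 + 0.224944 = 0.264544
Restricting to configurations with attitude-control fault present: 0.6616·0.34 = 0.224944.
So P(attitude-control fault | telemetry dropout, ¬ground-station outage) = 0.224944/0.264544 ≈ 0.8503.

P(attitude-control fault | telemetry dropout, ¬ground-station outage) ≈ 0.8503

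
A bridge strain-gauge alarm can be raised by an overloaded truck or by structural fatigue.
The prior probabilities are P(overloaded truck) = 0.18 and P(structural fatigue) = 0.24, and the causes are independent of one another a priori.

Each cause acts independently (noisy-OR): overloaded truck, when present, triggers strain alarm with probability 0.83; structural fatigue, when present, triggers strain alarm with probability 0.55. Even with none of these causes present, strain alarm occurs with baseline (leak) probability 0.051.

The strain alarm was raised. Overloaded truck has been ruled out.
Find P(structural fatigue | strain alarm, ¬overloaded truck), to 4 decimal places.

Under noisy-OR, P(strain alarm | causes) = 1 − (1−0.051)·∏(1−qᵢ) over the active causes.
By total probability over both values of structural fatigue:
  P(strain alarm | ¬overloaded truck) = 0.051×0.76 + 0.57295×0.24
        = 0.038760 + 0.137508 = 0.176268
Configurations with structural fatigue contribute 0.137508, so
  P(structural fatigue | strain alarm, ¬overloaded truck) = 0.137508 / 0.176268 ≈ 0.7801

P(structural fatigue | strain alarm, ¬overloaded truck) ≈ 0.7801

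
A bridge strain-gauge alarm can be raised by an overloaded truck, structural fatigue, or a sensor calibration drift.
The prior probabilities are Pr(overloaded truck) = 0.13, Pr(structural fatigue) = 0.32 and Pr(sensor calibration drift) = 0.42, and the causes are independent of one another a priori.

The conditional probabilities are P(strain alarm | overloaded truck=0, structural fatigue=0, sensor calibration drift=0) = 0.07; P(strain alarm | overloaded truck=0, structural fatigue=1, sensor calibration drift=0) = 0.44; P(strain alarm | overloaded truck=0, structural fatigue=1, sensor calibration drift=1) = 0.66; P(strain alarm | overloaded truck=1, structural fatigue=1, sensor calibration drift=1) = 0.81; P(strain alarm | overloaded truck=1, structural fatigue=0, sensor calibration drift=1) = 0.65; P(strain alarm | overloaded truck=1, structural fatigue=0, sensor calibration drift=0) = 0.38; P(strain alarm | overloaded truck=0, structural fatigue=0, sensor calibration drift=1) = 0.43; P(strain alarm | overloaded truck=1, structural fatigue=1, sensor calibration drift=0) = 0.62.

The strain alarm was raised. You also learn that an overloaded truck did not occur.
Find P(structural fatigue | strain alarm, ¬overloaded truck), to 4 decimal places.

P(structural fatigue | strain alarm, ¬overloaded truck) ≈ 0.5311

P(strain alarm | ¬overloaded truck) = 0.07×0.68×0.58 + 0.43×0.68×0.42 + 0.44×0.32×0.58 + 0.66×0.32×0.42 = 0.027608 + 0.122808 + 0.081664 + 0.088704 = 0.320784
Restricting to configurations with structural fatigue present: 0.081664 + 0.088704 = 0.170368.
So P(structural fatigue | strain alarm, ¬overloaded truck) = 0.170368/0.320784 ≈ 0.5311.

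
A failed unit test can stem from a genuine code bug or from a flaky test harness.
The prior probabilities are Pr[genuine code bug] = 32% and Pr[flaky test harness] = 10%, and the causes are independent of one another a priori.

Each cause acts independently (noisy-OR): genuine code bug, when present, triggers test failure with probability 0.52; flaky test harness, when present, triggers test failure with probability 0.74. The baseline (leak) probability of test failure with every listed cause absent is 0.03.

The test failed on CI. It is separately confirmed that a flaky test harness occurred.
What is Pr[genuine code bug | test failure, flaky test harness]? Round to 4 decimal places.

Under noisy-OR, P(test failure | causes) = 1 − (1−0.03)·∏(1−qᵢ) over the active causes.
Weight on genuine code bug=true, given the evidence: 0.878944×0.32 = 0.281262
Denominator P(test failure | flaky test harness): 0.7478×0.68 + 0.878944×0.32 = 0.789766
Posterior = 0.281262 / 0.789766 ≈ 0.3561

Pr[genuine code bug | test failure, flaky test harness] ≈ 0.3561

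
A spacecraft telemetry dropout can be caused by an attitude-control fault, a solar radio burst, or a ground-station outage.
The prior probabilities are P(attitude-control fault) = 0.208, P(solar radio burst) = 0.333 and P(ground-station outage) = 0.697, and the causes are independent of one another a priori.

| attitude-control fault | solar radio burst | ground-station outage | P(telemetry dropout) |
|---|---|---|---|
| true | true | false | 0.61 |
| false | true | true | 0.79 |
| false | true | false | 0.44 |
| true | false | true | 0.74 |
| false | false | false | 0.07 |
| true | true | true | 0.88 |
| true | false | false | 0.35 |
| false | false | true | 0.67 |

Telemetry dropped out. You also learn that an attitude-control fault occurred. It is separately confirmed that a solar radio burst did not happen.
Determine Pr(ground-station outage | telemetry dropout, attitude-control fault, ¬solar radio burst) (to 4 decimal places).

Pr(ground-station outage | telemetry dropout, attitude-control fault, ¬solar radio burst) ≈ 0.8295

P(telemetry dropout | attitude-control fault, ¬solar radio burst) = 0.35*0.303 + 0.74*0.697 = 0.106050 + 0.515780 = 0.621830
Of this, 0.515780 comes from 0.74*0.697 (the ground-station outage=true cases).
P(ground-station outage | telemetry dropout, attitude-control fault, ¬solar radio burst) = 0.515780 / 0.621830 ≈ 0.8295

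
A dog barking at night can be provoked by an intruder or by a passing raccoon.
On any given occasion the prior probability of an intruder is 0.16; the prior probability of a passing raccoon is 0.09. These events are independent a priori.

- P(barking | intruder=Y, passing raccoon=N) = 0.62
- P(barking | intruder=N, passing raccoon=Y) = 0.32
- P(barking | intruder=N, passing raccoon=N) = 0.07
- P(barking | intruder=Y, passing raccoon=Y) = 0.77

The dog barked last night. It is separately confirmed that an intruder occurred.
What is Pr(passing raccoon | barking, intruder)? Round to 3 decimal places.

Weight on passing raccoon=true, given the evidence: 0.77*0.09 = 0.069300
The normalizing constant is 0.62*0.91 + 0.77*0.09 = 0.633500
P(passing raccoon | barking, intruder) = 0.069300/0.633500 ≈ 0.109

Pr(passing raccoon | barking, intruder) ≈ 0.109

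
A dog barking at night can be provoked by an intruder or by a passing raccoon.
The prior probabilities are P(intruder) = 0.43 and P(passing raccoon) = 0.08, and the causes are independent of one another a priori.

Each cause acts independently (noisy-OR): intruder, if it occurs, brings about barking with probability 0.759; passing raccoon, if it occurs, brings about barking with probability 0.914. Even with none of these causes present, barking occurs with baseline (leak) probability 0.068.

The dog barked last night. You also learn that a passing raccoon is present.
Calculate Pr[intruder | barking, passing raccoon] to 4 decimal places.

Under noisy-OR, P(barking | causes) = 1 − (1−0.068)·∏(1−qᵢ) over the active causes.
Weight on intruder=true, given the evidence: 0.980683·0.43 = 0.421694
The normalizing constant is 0.919848·0.57 + 0.980683·0.43 = 0.946007
Posterior = 0.421694 / 0.946007 ≈ 0.4458

Pr[intruder | barking, passing raccoon] ≈ 0.4458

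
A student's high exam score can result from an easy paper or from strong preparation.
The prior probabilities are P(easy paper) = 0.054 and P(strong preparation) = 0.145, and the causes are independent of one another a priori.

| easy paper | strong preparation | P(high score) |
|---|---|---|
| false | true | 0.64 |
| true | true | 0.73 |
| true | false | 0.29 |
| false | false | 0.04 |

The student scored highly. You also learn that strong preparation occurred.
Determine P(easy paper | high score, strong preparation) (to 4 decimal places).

P(easy paper | high score, strong preparation) ≈ 0.0611

For the numerator, keep only easy paper=true terms: 0.73×0.054 = 0.039420
Normalizer over all consistent configurations: 0.64×0.946 + 0.73×0.054 = 0.644860
P(easy paper | high score, strong preparation) = 0.039420/0.644860 ≈ 0.0611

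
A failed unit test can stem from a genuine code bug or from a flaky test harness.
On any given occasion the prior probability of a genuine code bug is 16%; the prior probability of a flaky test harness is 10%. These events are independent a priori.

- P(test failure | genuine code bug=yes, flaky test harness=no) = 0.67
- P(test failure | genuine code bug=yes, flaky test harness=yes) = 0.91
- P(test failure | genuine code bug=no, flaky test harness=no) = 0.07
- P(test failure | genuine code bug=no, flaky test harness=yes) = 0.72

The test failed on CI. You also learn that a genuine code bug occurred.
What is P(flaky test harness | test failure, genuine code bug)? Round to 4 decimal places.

P(flaky test harness | test failure, genuine code bug) ≈ 0.1311

Numerator (weight on configurations with flaky test harness): 0.91·0.1 = 0.091000
Normalizer over all consistent configurations: 0.67·0.9 + 0.91·0.1 = 0.694000
Posterior = 0.091000 / 0.694000 ≈ 0.1311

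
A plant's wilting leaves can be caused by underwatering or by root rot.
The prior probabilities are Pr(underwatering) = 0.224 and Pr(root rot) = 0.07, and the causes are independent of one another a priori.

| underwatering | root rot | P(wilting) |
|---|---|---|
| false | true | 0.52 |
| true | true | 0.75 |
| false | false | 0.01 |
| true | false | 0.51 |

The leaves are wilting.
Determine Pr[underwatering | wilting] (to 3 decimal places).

For the numerator, keep only underwatering=true terms: 0.106243 + 0.011760 = 0.118003
Normalizer over all consistent configurations: 0.01×0.776×0.93 + 0.52×0.776×0.07 + 0.51×0.224×0.93 + 0.75×0.224×0.07 = 0.153466
P(underwatering | wilting) = 0.118003/0.153466 ≈ 0.769

Pr[underwatering | wilting] ≈ 0.769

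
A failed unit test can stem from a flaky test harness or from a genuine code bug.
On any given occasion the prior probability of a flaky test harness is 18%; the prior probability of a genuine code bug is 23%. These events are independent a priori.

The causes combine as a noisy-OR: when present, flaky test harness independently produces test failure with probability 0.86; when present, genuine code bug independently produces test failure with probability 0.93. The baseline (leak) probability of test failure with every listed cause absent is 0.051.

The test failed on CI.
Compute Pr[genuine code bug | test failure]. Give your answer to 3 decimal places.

Under noisy-OR, P(test failure | causes) = 1 − (1−0.051)·∏(1−qᵢ) over the active causes.
Enumerate the 4 (flaky test harness, genuine code bug) configurations and weight by the priors:
  P(test failure) = 0.051*0.82*0.77 + 0.93357*0.82*0.23 + 0.86714*0.18*0.77 + 0.9907*0.18*0.23
        = 0.032201 + 0.176071 + 0.120186 + 0.041015 = 0.369473
Configurations with genuine code bug contribute 0.217086, so
  P(genuine code bug | test failure) = 0.217086 / 0.369473 ≈ 0.588

Pr[genuine code bug | test failure] ≈ 0.588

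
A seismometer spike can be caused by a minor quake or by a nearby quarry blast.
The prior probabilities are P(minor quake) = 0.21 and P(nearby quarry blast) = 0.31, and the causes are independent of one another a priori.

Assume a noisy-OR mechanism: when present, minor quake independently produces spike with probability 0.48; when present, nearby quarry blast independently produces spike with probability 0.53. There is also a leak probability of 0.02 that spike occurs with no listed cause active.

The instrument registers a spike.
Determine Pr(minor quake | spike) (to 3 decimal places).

Pr(minor quake | spike) ≈ 0.457

Under noisy-OR, P(spike | causes) = 1 − (1−0.02)·∏(1−qᵢ) over the active causes.
P(spike) = 0.02×0.79×0.69 + 0.5394×0.79×0.31 + 0.4904×0.21×0.69 + 0.760488×0.21×0.31 = 0.010902 + 0.132099 + 0.071059 + 0.049508 = 0.263568
Restricting to configurations with minor quake present: 0.071059 + 0.049508 = 0.120567.
So P(minor quake | spike) = 0.120567/0.263568 ≈ 0.457.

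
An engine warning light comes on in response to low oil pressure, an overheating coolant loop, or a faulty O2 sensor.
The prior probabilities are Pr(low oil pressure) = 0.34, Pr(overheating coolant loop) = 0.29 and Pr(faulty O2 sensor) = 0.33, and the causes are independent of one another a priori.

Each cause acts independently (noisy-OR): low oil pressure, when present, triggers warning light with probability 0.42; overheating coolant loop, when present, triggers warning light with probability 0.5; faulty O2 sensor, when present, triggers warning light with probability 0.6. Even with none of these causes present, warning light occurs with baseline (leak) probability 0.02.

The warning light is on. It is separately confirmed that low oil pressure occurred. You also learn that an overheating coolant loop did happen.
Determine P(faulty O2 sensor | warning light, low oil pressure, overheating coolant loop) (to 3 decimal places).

P(faulty O2 sensor | warning light, low oil pressure, overheating coolant loop) ≈ 0.379

Under noisy-OR, P(warning light | causes) = 1 − (1−0.02)·∏(1−qᵢ) over the active causes.
Weight on faulty O2 sensor=true, given the evidence: 0.88632*0.33 = 0.292486
Normalizer over all consistent configurations: 0.7158*0.67 + 0.88632*0.33 = 0.772072
Posterior = 0.292486 / 0.772072 ≈ 0.379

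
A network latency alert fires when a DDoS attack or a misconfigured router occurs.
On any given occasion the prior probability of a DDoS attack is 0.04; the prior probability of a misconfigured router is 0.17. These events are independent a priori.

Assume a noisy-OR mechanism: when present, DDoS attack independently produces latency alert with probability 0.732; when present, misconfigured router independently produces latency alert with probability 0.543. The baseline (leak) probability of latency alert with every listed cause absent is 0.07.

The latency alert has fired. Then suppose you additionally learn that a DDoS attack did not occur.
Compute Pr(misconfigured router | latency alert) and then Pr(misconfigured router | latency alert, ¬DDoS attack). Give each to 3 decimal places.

Under noisy-OR, P(latency alert | causes) = 1 − (1−0.07)·∏(1−qᵢ) over the active causes.
Numerator (weight on configurations with misconfigured router): 0.093838 + 0.006025 = 0.099863
The normalizing constant is 0.07·0.96·0.83 + 0.57499·0.96·0.17 + 0.75076·0.04·0.83 + 0.886097·0.04·0.17 = 0.180564
P(misconfigured router | latency alert) = 0.099863/0.180564 ≈ 0.553

Now also conditioning on DDoS attack≠true:
P(latency alert | ¬DDoS attack) = 0.07·0.83 + 0.57499·0.17 = 0.058100 + 0.097748 = 0.155848
Restricting to configurations with misconfigured router present: 0.57499·0.17 = 0.097748.
So P(misconfigured router | latency alert, ¬DDoS attack) = 0.097748/0.155848 ≈ 0.627.
With DDoS attack excluded, misconfigured router must carry more of the explanatory weight for the latency alert.

Pr(misconfigured router | latency alert) ≈ 0.553; Pr(misconfigured router | latency alert, ¬DDoS attack) ≈ 0.627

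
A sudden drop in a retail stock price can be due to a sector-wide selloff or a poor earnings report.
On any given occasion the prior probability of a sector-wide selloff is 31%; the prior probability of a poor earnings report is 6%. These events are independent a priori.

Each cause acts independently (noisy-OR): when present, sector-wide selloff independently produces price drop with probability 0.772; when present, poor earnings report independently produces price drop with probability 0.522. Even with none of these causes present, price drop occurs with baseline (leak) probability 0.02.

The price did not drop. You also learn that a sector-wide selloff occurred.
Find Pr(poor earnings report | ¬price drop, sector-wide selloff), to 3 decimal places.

Under noisy-OR, P(price drop | causes) = 1 − (1−0.02)·∏(1−qᵢ) over the active causes.
Enumerate both values of poor earnings report and weight by the priors:
  P(¬price drop | sector-wide selloff) = 0.22344·0.94 + 0.106804·0.06
        = 0.210034 + 0.006408 = 0.216442
Configurations with poor earnings report contribute 0.006408, so
  P(poor earnings report | ¬price drop, sector-wide selloff) = 0.006408 / 0.216442 ≈ 0.030

Pr(poor earnings report | ¬price drop, sector-wide selloff) ≈ 0.030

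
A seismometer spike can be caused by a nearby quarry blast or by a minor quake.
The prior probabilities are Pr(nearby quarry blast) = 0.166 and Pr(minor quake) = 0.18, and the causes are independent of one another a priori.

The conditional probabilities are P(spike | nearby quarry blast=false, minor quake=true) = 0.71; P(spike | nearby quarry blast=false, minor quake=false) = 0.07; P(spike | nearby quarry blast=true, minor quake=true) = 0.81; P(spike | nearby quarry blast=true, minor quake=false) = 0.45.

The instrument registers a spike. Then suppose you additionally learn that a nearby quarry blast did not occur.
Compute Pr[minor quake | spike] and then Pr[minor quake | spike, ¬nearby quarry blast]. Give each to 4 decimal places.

P(spike) = 0.07·0.834·0.82 + 0.71·0.834·0.18 + 0.45·0.166·0.82 + 0.81·0.166·0.18 = 0.047872 + 0.106585 + 0.061254 + 0.024203 = 0.239914
Restricting to configurations with minor quake present: 0.106585 + 0.024203 = 0.130788.
So P(minor quake | spike) = 0.130788/0.239914 ≈ 0.5451.

Now condition on the additional information:
P(spike | ¬nearby quarry blast) = 0.07·0.82 + 0.71·0.18 = 0.057400 + 0.127800 = 0.185200
The minor quake-present share is 0.71·0.18 = 0.127800.
Hence the posterior is 0.127800/0.185200 ≈ 0.6901.
Ruling out nearby quarry blast raises the posterior on minor quake — the flip side of explaining away.

Pr[minor quake | spike] ≈ 0.5451; Pr[minor quake | spike, ¬nearby quarry blast] ≈ 0.6901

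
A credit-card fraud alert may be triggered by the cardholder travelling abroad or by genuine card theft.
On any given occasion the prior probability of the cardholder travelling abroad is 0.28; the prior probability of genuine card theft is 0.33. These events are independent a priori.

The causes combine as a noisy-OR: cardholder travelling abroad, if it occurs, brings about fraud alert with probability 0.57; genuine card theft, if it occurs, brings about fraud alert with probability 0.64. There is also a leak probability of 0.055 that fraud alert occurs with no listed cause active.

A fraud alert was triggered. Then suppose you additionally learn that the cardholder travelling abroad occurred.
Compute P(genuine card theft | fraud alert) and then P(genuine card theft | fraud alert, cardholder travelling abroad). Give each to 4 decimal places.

P(genuine card theft | fraud alert) ≈ 0.6308; P(genuine card theft | fraud alert, cardholder travelling abroad) ≈ 0.4146

Under noisy-OR, P(fraud alert | causes) = 1 − (1−0.055)·∏(1−qᵢ) over the active causes.
By total probability over the 4 (cardholder travelling abroad, genuine card theft) configurations:
  P(fraud alert) = 0.055×0.72×0.67 + 0.6598×0.72×0.33 + 0.59365×0.28×0.67 + 0.853714×0.28×0.33
        = 0.026532 + 0.156768 + 0.111369 + 0.078883 = 0.373552
Configurations with genuine card theft contribute 0.235651, so
  P(genuine card theft | fraud alert) = 0.235651 / 0.373552 ≈ 0.6308

Now also conditioning on cardholder travelling abroad=true:
For the numerator, keep only genuine card theft=true terms: 0.853714×0.33 = 0.281726
Normalizer over all consistent configurations: 0.59365×0.67 + 0.853714×0.33 = 0.679472
Posterior = 0.281726 / 0.679472 ≈ 0.4146
The drop from 0.6308 to 0.4146 is the explaining-away (discounting) effect.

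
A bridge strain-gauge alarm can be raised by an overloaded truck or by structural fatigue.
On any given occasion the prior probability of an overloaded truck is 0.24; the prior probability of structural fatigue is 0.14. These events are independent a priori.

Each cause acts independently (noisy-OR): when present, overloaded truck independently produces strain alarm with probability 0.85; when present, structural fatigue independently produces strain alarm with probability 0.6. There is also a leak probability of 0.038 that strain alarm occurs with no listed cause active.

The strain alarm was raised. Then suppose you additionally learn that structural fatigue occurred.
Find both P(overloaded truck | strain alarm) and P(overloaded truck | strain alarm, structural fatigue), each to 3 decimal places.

Under noisy-OR, P(strain alarm | causes) = 1 − (1−0.038)·∏(1−qᵢ) over the active causes.
By total probability over the 4 (overloaded truck, structural fatigue) configurations:
  P(strain alarm) = 0.038×0.76×0.86 + 0.6152×0.76×0.14 + 0.8557×0.24×0.86 + 0.94228×0.24×0.14
        = 0.024837 + 0.065457 + 0.176616 + 0.031661 = 0.298571
Configurations with overloaded truck contribute 0.208277, so
  P(overloaded truck | strain alarm) = 0.208277 / 0.298571 ≈ 0.698

Now condition on the additional information:
P(strain alarm | structural fatigue) = 0.6152*0.76 + 0.94228*0.24 = 0.467552 + 0.226147 = 0.693699
Of this, 0.226147 comes from 0.94228*0.24 (the overloaded truck=true cases).
P(overloaded truck | strain alarm, structural fatigue) = 0.226147 / 0.693699 ≈ 0.326
This is intercausal reasoning (explaining away): once structural fatigue accounts for the strain alarm, overloaded truck becomes less likely.

P(overloaded truck | strain alarm) ≈ 0.698; P(overloaded truck | strain alarm, structural fatigue) ≈ 0.326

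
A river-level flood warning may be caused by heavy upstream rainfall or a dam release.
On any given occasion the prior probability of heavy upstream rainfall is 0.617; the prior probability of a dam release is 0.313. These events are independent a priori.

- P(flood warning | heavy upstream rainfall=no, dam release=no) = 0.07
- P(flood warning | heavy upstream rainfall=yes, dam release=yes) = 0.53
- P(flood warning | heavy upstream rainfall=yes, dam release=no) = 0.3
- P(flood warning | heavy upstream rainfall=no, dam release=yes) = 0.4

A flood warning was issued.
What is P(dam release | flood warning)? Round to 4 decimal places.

P(dam release | flood warning) ≈ 0.5080

P(flood warning) = 0.07×0.383×0.687 + 0.4×0.383×0.313 + 0.3×0.617×0.687 + 0.53×0.617×0.313 = 0.018418 + 0.047952 + 0.127164 + 0.102354 = 0.295888
Of this, 0.150306 comes from 0.047952 + 0.102354 (the dam release=true cases).
P(dam release | flood warning) = 0.150306 / 0.295888 ≈ 0.5080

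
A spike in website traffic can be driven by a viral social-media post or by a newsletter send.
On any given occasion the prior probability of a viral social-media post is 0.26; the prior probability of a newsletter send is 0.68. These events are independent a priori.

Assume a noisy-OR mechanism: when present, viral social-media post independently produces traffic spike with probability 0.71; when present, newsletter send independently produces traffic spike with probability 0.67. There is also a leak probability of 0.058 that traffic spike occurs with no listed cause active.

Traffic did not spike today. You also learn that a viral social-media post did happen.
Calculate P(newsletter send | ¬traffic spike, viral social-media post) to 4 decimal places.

Under noisy-OR, P(traffic spike | causes) = 1 − (1−0.058)·∏(1−qᵢ) over the active causes.
Enumerate both values of newsletter send and weight by the priors:
  P(¬traffic spike | viral social-media post) = 0.27318·0.32 + 0.090149·0.68
        = 0.087418 + 0.061301 = 0.148719
The terms with newsletter send present sum to 0.061301, so
  P(newsletter send | ¬traffic spike, viral social-media post) = 0.061301 / 0.148719 ≈ 0.4122

P(newsletter send | ¬traffic spike, viral social-media post) ≈ 0.4122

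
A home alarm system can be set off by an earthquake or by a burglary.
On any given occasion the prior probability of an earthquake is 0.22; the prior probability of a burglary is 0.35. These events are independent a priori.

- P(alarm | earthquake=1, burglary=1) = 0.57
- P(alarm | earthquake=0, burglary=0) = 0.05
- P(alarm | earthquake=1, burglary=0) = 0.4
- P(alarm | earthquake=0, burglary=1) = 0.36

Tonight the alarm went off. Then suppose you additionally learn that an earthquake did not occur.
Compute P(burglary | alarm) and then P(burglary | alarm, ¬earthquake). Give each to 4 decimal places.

P(alarm) = 0.05·0.78·0.65 + 0.36·0.78·0.35 + 0.4·0.22·0.65 + 0.57·0.22·0.35 = 0.025350 + 0.098280 + 0.057200 + 0.043890 = 0.224720
Restricting to configurations with burglary present: 0.098280 + 0.043890 = 0.142170.
Hence the posterior is 0.142170/0.224720 ≈ 0.6327.

Now also conditioning on earthquake≠true:
Enumerate both values of burglary and weight by the priors:
  P(alarm | ¬earthquake) = 0.05×0.65 + 0.36×0.35
        = 0.032500 + 0.126000 = 0.158500
The terms with burglary present sum to 0.126000, so
  P(burglary | alarm, ¬earthquake) = 0.126000 / 0.158500 ≈ 0.7950

P(burglary | alarm) ≈ 0.6327; P(burglary | alarm, ¬earthquake) ≈ 0.7950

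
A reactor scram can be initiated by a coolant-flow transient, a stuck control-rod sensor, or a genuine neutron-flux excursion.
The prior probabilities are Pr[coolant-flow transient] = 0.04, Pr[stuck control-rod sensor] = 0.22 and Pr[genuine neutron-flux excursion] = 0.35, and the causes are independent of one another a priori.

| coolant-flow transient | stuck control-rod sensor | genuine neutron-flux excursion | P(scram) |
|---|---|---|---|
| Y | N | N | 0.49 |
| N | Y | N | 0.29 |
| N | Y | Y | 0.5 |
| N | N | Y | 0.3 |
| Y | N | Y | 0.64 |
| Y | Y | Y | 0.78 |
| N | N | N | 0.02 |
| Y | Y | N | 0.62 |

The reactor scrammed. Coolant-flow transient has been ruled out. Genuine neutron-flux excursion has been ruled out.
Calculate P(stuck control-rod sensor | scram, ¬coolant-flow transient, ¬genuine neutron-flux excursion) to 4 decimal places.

P(stuck control-rod sensor | scram, ¬coolant-flow transient, ¬genuine neutron-flux excursion) ≈ 0.8035

For the numerator, keep only stuck control-rod sensor=true terms: 0.29*0.22 = 0.063800
Denominator P(scram | ¬coolant-flow transient, ¬genuine neutron-flux excursion): 0.02*0.78 + 0.29*0.22 = 0.079400
Posterior = 0.063800 / 0.079400 ≈ 0.8035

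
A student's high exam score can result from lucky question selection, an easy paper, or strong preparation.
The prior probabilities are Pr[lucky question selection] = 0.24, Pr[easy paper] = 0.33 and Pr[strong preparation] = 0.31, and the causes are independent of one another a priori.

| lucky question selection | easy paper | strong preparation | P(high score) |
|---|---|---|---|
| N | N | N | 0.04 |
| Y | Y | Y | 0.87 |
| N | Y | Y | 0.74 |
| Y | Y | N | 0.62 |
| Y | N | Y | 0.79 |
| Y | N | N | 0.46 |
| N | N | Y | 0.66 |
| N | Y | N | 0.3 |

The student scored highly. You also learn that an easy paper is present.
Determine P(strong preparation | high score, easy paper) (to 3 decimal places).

P(high score | easy paper) = 0.3·0.76·0.69 + 0.74·0.76·0.31 + 0.62·0.24·0.69 + 0.87·0.24·0.31 = 0.157320 + 0.174344 + 0.102672 + 0.064728 = 0.499064
Restricting to configurations with strong preparation present: 0.174344 + 0.064728 = 0.239072.
P(strong preparation | high score, easy paper) = 0.239072 / 0.499064 ≈ 0.479

P(strong preparation | high score, easy paper) ≈ 0.479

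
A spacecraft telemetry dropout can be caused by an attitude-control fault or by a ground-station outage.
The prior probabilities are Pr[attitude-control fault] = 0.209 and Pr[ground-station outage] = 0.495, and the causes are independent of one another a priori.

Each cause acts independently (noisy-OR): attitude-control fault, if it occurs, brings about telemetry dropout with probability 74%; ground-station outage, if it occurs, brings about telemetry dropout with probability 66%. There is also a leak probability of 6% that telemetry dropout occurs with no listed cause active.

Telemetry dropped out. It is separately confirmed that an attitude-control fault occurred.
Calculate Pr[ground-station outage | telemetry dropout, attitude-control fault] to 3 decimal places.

Pr[ground-station outage | telemetry dropout, attitude-control fault] ≈ 0.543

Under noisy-OR, P(telemetry dropout | causes) = 1 − (1−0.06)·∏(1−qᵢ) over the active causes.
For the numerator, keep only ground-station outage=true terms: 0.916904·0.495 = 0.453867
Denominator P(telemetry dropout | attitude-control fault): 0.7556·0.505 + 0.916904·0.495 = 0.835445
Posterior = 0.453867 / 0.835445 ≈ 0.543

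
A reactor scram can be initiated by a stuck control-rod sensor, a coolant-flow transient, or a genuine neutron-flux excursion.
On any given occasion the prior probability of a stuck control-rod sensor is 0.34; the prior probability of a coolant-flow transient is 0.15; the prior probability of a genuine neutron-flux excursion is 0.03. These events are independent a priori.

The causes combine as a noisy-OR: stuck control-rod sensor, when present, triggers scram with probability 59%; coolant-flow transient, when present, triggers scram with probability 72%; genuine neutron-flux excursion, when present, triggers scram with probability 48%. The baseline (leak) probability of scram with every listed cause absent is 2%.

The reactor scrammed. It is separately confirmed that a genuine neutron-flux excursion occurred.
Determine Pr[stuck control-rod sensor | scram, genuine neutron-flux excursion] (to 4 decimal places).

Under noisy-OR, P(scram | causes) = 1 − (1−0.02)·∏(1−qᵢ) over the active causes.
Enumerate the 4 (stuck control-rod sensor, coolant-flow transient) configurations and weight by the priors:
  P(scram | genuine neutron-flux excursion) = 0.4904·0.66·0.85 + 0.857312·0.66·0.15 + 0.791064·0.34·0.85 + 0.941498·0.34·0.15
        = 0.275114 + 0.084874 + 0.228617 + 0.048016 = 0.636621
The terms with stuck control-rod sensor present sum to 0.276633, so
  P(stuck control-rod sensor | scram, genuine neutron-flux excursion) = 0.276633 / 0.636621 ≈ 0.4345

Pr[stuck control-rod sensor | scram, genuine neutron-flux excursion] ≈ 0.4345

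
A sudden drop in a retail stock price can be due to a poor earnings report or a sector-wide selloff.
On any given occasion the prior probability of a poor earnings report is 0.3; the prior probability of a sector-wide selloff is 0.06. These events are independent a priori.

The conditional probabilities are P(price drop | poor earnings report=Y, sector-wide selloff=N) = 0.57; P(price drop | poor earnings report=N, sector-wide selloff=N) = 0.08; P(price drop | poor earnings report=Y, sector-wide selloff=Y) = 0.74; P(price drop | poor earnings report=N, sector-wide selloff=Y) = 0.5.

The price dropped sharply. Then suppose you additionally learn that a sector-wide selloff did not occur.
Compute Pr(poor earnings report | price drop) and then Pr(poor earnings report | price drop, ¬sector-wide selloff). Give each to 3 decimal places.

By total probability over the 4 (poor earnings report, sector-wide selloff) configurations:
  P(price drop) = 0.08×0.7×0.94 + 0.5×0.7×0.06 + 0.57×0.3×0.94 + 0.74×0.3×0.06
        = 0.052640 + 0.021000 + 0.160740 + 0.013320 = 0.247700
Keeping only the poor earnings report-present terms gives 0.174060, so
  P(poor earnings report | price drop) = 0.174060 / 0.247700 ≈ 0.703

Now condition on the additional information:
Numerator (weight on configurations with poor earnings report): 0.57·0.3 = 0.171000
Normalizer over all consistent configurations: 0.08·0.7 + 0.57·0.3 = 0.227000
P(poor earnings report | price drop, ¬sector-wide selloff) = 0.171000/0.227000 ≈ 0.753
Ruling out sector-wide selloff raises the posterior on poor earnings report — the flip side of explaining away.

Pr(poor earnings report | price drop) ≈ 0.703; Pr(poor earnings report | price drop, ¬sector-wide selloff) ≈ 0.753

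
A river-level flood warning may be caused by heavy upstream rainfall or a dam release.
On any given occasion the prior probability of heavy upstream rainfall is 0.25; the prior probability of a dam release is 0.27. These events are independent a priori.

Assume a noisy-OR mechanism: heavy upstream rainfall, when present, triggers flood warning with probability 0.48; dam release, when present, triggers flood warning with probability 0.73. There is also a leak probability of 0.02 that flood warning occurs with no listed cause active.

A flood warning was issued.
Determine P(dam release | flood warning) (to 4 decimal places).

Under noisy-OR, P(flood warning | causes) = 1 − (1−0.02)·∏(1−qᵢ) over the active causes.
For the numerator, keep only dam release=true terms: 0.148919 + 0.058213 = 0.207132
Normalizer over all consistent configurations: 0.02*0.75*0.73 + 0.7354*0.75*0.27 + 0.4904*0.25*0.73 + 0.862408*0.25*0.27 = 0.307580
P(dam release | flood warning) = 0.207132/0.307580 ≈ 0.6734

P(dam release | flood warning) ≈ 0.6734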